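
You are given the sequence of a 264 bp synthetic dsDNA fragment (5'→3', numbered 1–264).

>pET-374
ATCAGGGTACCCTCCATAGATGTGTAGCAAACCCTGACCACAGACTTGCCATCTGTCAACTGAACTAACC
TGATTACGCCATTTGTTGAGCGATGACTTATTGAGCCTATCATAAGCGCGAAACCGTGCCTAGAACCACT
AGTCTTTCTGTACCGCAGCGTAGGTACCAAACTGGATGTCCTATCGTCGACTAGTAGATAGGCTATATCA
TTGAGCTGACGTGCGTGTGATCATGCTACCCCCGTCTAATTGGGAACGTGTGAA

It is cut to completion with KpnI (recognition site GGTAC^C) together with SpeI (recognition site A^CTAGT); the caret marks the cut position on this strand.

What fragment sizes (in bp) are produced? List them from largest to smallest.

128, 74, 29, 23, 10 bp

KpnI sites (GGTACC) start at positions 6, 163.
KpnI cuts after base 5 of each site (before the last base), so after positions 10, 167.
SpeI sites (ACTAGT) start at positions 138, 190.
SpeI cuts after the first base of each site, so after positions 138, 190.
Combined cut positions: 10, 138, 167, 190.
Linear molecule, 4 cuts → 5 fragments:
  1–10 → 10 bp
  11–138 → 128 bp
  139–167 → 29 bp
  168–190 → 23 bp
  191–264 → 74 bp
Sorted largest to smallest: 128, 74, 29, 23, 10 bp.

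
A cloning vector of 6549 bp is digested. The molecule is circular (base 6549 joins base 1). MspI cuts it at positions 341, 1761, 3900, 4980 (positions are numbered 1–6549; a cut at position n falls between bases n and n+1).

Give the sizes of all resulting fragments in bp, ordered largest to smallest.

2139, 1910, 1420, 1080 bp

Circular molecule, 4 cuts → 4 fragments:
  1761 − 341 = 1420 bp
  3900 − 1761 = 2139 bp
  4980 − 3900 = 1080 bp
  wrap: 6549 − 4980 + 341 = 1910 bp
Sorted largest to smallest: 2139, 1910, 1420, 1080 bp.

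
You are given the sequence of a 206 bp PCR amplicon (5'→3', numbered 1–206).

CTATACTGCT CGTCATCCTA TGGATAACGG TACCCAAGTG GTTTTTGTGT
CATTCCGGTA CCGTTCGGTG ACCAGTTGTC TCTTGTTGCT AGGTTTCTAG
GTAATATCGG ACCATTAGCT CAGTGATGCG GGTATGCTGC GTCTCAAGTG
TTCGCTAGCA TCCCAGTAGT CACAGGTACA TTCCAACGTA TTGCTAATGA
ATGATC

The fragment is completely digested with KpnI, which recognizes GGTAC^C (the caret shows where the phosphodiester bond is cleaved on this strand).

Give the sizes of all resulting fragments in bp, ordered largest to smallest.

145, 33, 28 bp

KpnI sites (GGTACC) start at positions 29, 57.
KpnI cuts after base 5 of each site (before the last base), so after positions 33, 61.
Linear molecule, 2 cuts → 3 fragments:
  1–33 → 33 bp
  34–61 → 28 bp
  62–206 → 145 bp
Sorted largest to smallest: 145, 33, 28 bp.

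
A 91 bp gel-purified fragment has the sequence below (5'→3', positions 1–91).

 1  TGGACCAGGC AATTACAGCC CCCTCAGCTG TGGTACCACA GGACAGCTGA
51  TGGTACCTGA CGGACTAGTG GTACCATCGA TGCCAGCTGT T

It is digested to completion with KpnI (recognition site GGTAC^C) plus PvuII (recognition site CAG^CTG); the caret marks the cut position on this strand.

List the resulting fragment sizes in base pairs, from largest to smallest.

27, 18, 12, 10, 10, 9, 5 bp

KpnI sites (GGTACC) start at positions 32, 52, 70.
KpnI cuts after base 5 of each site (before the last base), so after positions 36, 56, 74.
PvuII sites (CAGCTG) start at positions 25, 44, 84.
PvuII cuts after base 3 of each site, so after positions 27, 46, 86.
Combined cut positions: 27, 36, 46, 56, 74, 86.
Linear molecule, 6 cuts → 7 fragments:
  1–27 → 27 bp
  28–36 → 9 bp
  37–46 → 10 bp
  47–56 → 10 bp
  57–74 → 18 bp
  75–86 → 12 bp
  87–91 → 5 bp
Sorted largest to smallest: 27, 18, 12, 10, 10, 9, 5 bp.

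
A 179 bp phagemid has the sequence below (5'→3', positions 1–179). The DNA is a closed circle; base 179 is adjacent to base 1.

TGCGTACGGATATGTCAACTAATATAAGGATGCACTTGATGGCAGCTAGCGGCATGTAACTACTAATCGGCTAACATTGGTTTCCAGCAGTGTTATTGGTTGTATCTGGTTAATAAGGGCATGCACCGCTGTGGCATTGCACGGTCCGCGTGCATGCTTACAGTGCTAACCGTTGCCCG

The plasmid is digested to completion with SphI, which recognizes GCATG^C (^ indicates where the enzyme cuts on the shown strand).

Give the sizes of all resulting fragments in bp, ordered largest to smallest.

146, 33 bp

SphI sites (GCATGC) start at positions 119, 152.
SphI cuts after base 5 of each site (before the last base), so after positions 123, 156.
Circular molecule, 2 cuts → 2 fragments:
  124–156 → 33 bp
  157–179 then 1–123 → 23 + 123 = 146 bp
Sorted largest to smallest: 146, 33 bp.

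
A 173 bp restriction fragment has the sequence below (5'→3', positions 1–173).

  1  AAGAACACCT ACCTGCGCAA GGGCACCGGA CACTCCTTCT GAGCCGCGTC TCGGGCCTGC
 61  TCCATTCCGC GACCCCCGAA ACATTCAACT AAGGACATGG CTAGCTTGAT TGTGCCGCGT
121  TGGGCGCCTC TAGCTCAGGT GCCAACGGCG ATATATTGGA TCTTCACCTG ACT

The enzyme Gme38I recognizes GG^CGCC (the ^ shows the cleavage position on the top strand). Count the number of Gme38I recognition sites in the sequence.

GGCGCC occurs starting at position 123.
Gme38I cuts at 1 site.

1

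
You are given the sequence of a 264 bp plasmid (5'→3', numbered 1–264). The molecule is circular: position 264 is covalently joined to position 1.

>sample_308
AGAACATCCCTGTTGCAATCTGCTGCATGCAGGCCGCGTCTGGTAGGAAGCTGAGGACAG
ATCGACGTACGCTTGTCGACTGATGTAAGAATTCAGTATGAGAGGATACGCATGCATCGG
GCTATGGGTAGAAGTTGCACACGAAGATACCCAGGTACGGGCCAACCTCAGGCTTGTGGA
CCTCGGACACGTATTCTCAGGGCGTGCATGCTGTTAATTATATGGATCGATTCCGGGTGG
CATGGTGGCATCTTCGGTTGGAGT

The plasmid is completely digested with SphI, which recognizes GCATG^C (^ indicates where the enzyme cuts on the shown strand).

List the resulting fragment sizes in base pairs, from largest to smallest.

96, 85, 83 bp

SphI sites (GCATGC) start at positions 25, 110, 206.
SphI cuts after base 5 of each site (before the last base), so after positions 29, 114, 210.
Circular molecule, 3 cuts → 3 fragments:
  30–114 → 85 bp
  115–210 → 96 bp
  211–264 then 1–29 → 54 + 29 = 83 bp
Sorted largest to smallest: 96, 85, 83 bp.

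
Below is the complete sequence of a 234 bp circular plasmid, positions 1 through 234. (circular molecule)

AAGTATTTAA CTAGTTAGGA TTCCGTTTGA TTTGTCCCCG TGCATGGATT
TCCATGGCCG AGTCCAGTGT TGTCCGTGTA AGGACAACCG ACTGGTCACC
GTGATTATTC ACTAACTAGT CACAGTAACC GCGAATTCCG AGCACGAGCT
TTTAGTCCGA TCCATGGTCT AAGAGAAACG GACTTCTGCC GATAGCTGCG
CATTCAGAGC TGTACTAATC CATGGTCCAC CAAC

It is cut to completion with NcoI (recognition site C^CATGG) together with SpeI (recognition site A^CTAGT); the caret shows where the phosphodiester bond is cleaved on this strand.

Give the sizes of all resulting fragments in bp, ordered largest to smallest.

63, 58, 47, 42, 24 bp

NcoI sites (CCATGG) start at positions 52, 162, 220.
NcoI cuts after the first base of each site, so after positions 52, 162, 220.
SpeI sites (ACTAGT) start at positions 10, 115.
SpeI cuts after the first base of each site, so after positions 10, 115.
Combined cut positions: 10, 52, 115, 162, 220.
Circular molecule, 5 cuts → 5 fragments:
  11–52 → 42 bp
  53–115 → 63 bp
  116–162 → 47 bp
  163–220 → 58 bp
  221–234 then 1–10 → 14 + 10 = 24 bp
Sorted largest to smallest: 63, 58, 47, 42, 24 bp.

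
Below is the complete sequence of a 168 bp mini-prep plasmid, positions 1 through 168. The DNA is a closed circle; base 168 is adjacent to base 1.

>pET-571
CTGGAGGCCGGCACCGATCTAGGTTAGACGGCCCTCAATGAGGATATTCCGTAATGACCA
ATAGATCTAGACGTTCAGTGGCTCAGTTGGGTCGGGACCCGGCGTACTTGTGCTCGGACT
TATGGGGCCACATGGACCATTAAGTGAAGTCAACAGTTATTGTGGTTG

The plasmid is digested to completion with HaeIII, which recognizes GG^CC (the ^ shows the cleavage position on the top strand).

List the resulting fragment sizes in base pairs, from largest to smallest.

96, 48, 24 bp

HaeIII sites (GGCC) start at positions 6, 30, 126.
HaeIII cuts after base 2 of each site, so after positions 7, 31, 127.
Circular molecule, 3 cuts → 3 fragments:
  8–31 → 24 bp
  32–127 → 96 bp
  128–168 then 1–7 → 41 + 7 = 48 bp
Sorted largest to smallest: 96, 48, 24 bp.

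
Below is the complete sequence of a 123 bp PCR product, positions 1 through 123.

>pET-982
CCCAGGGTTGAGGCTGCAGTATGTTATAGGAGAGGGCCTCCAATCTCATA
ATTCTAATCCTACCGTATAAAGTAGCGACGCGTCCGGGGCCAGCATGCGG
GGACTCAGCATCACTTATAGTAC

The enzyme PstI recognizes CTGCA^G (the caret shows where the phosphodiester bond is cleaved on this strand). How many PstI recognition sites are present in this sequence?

1

CTGCAG occurs starting at position 14.
PstI cuts at 1 site.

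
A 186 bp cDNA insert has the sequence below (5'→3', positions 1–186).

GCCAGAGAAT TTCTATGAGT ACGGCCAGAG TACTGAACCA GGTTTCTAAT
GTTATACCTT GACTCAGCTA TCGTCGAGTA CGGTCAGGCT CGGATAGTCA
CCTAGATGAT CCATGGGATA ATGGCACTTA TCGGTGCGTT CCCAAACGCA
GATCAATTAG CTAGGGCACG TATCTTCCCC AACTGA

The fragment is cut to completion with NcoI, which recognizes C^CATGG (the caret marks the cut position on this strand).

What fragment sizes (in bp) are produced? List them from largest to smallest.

111, 75 bp

The NcoI site (CCATGG) starts at position 111.
NcoI cuts after the first base of each site, so after position 111.
Linear molecule, 1 cut → 2 fragments:
  1–111 → 111 bp
  112–186 → 75 bp
Sorted largest to smallest: 111, 75 bp.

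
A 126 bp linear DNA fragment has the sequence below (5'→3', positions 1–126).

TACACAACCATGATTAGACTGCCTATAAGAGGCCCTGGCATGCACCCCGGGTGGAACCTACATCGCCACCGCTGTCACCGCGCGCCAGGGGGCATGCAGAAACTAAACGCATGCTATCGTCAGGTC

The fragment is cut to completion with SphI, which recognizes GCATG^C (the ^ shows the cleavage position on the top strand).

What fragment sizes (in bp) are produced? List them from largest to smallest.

SphI sites (GCATGC) start at positions 38, 92, 109.
SphI cuts after base 5 of each site (before the last base), so after positions 42, 96, 113.
Linear molecule, 3 cuts → 4 fragments:
  1–42 → 42 bp
  43–96 → 54 bp
  97–113 → 17 bp
  114–126 → 13 bp
Sorted largest to smallest: 54, 42, 17, 13 bp.

54, 42, 17, 13 bp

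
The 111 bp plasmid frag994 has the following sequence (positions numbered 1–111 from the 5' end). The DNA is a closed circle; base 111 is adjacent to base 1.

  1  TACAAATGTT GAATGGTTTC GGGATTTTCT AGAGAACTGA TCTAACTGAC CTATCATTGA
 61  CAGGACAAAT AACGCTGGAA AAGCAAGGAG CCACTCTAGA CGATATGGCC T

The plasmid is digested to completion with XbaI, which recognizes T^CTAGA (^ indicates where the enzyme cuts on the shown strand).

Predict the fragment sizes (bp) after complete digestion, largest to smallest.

67, 44 bp

XbaI sites (TCTAGA) start at positions 28, 95.
XbaI cuts after the first base of each site, so after positions 28, 95.
Circular molecule, 2 cuts → 2 fragments:
  29–95 → 67 bp
  96–111 then 1–28 → 16 + 28 = 44 bp
Sorted largest to smallest: 67, 44 bp.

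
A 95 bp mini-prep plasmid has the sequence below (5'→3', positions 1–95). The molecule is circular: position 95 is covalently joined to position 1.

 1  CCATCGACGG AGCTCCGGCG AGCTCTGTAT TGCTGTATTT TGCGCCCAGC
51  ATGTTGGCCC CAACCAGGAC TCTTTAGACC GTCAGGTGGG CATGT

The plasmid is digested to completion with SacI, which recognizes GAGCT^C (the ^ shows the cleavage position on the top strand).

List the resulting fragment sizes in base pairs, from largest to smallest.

SacI sites (GAGCTC) start at positions 10, 20.
SacI cuts after base 5 of each site (before the last base), so after positions 14, 24.
Circular molecule, 2 cuts → 2 fragments:
  15–24 → 10 bp
  25–95 then 1–14 → 71 + 14 = 85 bp
Sorted largest to smallest: 85, 10 bp.

85, 10 bp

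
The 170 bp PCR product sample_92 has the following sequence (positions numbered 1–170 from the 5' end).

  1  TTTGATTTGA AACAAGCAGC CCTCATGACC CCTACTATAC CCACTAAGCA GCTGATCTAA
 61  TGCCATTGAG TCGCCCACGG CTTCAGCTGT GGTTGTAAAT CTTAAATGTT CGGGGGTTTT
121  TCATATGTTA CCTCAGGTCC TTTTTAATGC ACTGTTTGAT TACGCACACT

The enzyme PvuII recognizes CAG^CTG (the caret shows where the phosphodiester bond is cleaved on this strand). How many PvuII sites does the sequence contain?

2

CAGCTG occurs starting at positions 49, 84.
PvuII cuts at 2 sites.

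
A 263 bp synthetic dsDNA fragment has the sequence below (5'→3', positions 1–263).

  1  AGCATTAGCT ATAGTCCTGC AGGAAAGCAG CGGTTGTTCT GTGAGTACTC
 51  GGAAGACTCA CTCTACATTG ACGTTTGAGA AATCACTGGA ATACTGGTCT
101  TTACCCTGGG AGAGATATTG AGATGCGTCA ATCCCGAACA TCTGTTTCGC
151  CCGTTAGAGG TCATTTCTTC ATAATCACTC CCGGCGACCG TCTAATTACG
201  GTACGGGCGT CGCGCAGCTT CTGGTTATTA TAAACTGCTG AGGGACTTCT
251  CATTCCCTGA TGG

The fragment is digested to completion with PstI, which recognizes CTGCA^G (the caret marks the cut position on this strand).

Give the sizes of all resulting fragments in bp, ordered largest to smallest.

The PstI site (CTGCAG) starts at position 17.
PstI cuts after base 5 of each site (before the last base), so after position 21.
Linear molecule, 1 cut → 2 fragments:
  1–21 → 21 bp
  22–263 → 242 bp
Sorted largest to smallest: 242, 21 bp.

242, 21 bp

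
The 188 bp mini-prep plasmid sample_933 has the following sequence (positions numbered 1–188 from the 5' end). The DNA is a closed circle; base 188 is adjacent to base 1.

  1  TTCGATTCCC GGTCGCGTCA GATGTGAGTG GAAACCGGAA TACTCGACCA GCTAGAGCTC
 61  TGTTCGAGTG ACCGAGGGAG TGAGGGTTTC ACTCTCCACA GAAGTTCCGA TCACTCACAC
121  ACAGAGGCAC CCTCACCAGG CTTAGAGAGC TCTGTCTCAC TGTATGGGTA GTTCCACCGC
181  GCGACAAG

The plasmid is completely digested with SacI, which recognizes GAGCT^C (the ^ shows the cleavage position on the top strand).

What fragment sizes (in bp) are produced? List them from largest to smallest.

96, 92 bp

SacI sites (GAGCTC) start at positions 55, 147.
SacI cuts after base 5 of each site (before the last base), so after positions 59, 151.
Circular molecule, 2 cuts → 2 fragments:
  60–151 → 92 bp
  152–188 then 1–59 → 37 + 59 = 96 bp
Sorted largest to smallest: 96, 92 bp.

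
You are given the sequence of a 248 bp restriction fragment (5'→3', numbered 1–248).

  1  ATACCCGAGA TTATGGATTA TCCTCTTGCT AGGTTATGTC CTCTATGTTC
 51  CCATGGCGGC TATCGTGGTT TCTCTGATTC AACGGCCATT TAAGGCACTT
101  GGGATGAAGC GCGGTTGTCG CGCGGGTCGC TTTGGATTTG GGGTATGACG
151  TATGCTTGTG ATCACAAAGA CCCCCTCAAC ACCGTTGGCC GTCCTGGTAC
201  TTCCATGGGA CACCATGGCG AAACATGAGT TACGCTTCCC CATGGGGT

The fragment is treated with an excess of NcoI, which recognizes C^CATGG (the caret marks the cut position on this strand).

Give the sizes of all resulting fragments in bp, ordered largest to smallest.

152, 51, 27, 10, 8 bp

NcoI sites (CCATGG) start at positions 51, 203, 213, 240.
NcoI cuts after the first base of each site, so after positions 51, 203, 213, 240.
Linear molecule, 4 cuts → 5 fragments:
  1–51 → 51 bp
  52–203 → 152 bp
  204–213 → 10 bp
  214–240 → 27 bp
  241–248 → 8 bp
Sorted largest to smallest: 152, 51, 27, 10, 8 bp.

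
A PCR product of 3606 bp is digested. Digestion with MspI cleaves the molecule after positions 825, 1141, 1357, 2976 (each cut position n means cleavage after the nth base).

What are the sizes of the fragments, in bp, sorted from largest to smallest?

1619, 825, 630, 316, 216 bp

Linear molecule, 4 cuts → 5 fragments:
  825 − 0 = 825 bp
  1141 − 825 = 316 bp
  1357 − 1141 = 216 bp
  2976 − 1357 = 1619 bp
  3606 − 2976 = 630 bp
Sorted largest to smallest: 1619, 825, 630, 316, 216 bp.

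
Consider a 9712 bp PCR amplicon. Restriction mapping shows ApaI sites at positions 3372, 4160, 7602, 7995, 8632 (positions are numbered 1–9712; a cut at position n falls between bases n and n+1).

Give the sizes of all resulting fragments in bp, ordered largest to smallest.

3442, 3372, 1080, 788, 637, 393 bp

Linear molecule, 5 cuts → 6 fragments:
  3372 − 0 = 3372 bp
  4160 − 3372 = 788 bp
  7602 − 4160 = 3442 bp
  7995 − 7602 = 393 bp
  8632 − 7995 = 637 bp
  9712 − 8632 = 1080 bp
Sorted largest to smallest: 3442, 3372, 1080, 788, 637, 393 bp.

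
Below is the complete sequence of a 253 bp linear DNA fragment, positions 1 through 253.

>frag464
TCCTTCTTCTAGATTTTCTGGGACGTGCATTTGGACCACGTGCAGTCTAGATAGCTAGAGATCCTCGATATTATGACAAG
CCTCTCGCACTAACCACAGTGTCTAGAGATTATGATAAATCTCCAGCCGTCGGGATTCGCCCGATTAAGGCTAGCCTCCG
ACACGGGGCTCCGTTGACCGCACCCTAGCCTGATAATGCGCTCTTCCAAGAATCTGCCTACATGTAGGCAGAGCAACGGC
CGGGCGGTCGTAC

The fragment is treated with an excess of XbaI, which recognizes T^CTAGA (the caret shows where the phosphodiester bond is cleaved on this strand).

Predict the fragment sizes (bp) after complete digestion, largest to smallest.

XbaI sites (TCTAGA) start at positions 8, 46, 102.
XbaI cuts after the first base of each site, so after positions 8, 46, 102.
Linear molecule, 3 cuts → 4 fragments:
  1–8 → 8 bp
  9–46 → 38 bp
  47–102 → 56 bp
  103–253 → 151 bp
Sorted largest to smallest: 151, 56, 38, 8 bp.

151, 56, 38, 8 bp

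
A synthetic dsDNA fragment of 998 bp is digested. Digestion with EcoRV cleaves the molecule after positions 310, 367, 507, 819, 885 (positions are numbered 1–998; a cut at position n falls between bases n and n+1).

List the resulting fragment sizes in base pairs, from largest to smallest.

Linear molecule, 5 cuts → 6 fragments:
  310 − 0 = 310 bp
  367 − 310 = 57 bp
  507 − 367 = 140 bp
  819 − 507 = 312 bp
  885 − 819 = 66 bp
  998 − 885 = 113 bp
Sorted largest to smallest: 312, 310, 140, 113, 66, 57 bp.

312, 310, 140, 113, 66, 57 bp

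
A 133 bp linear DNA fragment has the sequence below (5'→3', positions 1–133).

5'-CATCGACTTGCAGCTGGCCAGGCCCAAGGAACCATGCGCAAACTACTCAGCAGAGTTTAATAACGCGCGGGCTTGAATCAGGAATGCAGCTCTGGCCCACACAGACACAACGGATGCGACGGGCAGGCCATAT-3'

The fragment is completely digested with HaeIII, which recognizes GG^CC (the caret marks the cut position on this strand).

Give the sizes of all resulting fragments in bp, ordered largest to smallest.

HaeIII sites (GGCC) start at positions 16, 21, 94, 126.
HaeIII cuts after base 2 of each site, so after positions 17, 22, 95, 127.
Linear molecule, 4 cuts → 5 fragments:
  1–17 → 17 bp
  18–22 → 5 bp
  23–95 → 73 bp
  96–127 → 32 bp
  128–133 → 6 bp
Sorted largest to smallest: 73, 32, 17, 6, 5 bp.

73, 32, 17, 6, 5 bp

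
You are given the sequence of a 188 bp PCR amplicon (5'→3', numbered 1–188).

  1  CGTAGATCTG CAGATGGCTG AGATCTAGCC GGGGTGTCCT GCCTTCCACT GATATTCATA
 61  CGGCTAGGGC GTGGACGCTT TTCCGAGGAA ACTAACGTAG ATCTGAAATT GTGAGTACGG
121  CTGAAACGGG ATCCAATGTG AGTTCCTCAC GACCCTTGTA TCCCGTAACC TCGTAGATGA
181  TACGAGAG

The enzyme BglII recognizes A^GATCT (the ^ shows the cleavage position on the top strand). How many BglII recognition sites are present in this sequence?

AGATCT occurs starting at positions 4, 21, 99.
BglII cuts at 3 sites.

3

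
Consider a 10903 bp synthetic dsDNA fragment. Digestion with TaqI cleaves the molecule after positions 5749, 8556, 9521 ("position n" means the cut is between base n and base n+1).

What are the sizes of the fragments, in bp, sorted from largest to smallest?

Linear molecule, 3 cuts → 4 fragments:
  5749 − 0 = 5749 bp
  8556 − 5749 = 2807 bp
  9521 − 8556 = 965 bp
  10903 − 9521 = 1382 bp
Sorted largest to smallest: 5749, 2807, 1382, 965 bp.

5749, 2807, 1382, 965 bp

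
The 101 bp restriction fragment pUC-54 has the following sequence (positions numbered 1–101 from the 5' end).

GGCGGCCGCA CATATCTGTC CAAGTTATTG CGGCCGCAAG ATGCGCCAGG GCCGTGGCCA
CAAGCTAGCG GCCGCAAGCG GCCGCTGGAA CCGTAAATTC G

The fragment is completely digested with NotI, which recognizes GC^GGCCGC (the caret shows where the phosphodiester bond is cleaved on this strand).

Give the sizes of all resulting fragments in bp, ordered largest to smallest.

NotI sites (GCGGCCGC) start at positions 2, 30, 68, 78.
NotI cuts after base 2 of each site, so after positions 3, 31, 69, 79.
Linear molecule, 4 cuts → 5 fragments:
  1–3 → 3 bp
  4–31 → 28 bp
  32–69 → 38 bp
  70–79 → 10 bp
  80–101 → 22 bp
Sorted largest to smallest: 38, 28, 22, 10, 3 bp.

38, 28, 22, 10, 3 bp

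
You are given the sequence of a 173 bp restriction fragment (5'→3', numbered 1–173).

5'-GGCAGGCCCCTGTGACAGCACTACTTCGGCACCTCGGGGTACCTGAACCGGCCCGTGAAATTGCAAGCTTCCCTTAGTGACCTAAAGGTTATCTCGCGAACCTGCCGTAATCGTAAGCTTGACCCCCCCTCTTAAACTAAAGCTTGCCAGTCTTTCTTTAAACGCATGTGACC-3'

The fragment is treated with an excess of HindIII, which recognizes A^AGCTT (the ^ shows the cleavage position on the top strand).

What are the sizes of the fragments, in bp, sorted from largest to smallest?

HindIII sites (AAGCTT) start at positions 65, 115, 140.
HindIII cuts after the first base of each site, so after positions 65, 115, 140.
Linear molecule, 3 cuts → 4 fragments:
  1–65 → 65 bp
  66–115 → 50 bp
  116–140 → 25 bp
  141–173 → 33 bp
Sorted largest to smallest: 65, 50, 33, 25 bp.

65, 50, 33, 25 bp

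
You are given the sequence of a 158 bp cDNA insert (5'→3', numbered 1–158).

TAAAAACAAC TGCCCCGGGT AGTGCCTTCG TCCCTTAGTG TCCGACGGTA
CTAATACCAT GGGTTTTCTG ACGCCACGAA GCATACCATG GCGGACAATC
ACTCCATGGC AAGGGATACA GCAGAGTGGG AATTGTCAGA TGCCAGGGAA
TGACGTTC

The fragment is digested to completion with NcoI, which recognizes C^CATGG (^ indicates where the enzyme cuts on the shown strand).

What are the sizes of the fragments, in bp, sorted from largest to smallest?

NcoI sites (CCATGG) start at positions 57, 86, 104.
NcoI cuts after the first base of each site, so after positions 57, 86, 104.
Linear molecule, 3 cuts → 4 fragments:
  1–57 → 57 bp
  58–86 → 29 bp
  87–104 → 18 bp
  105–158 → 54 bp
Sorted largest to smallest: 57, 54, 29, 18 bp.

57, 54, 29, 18 bp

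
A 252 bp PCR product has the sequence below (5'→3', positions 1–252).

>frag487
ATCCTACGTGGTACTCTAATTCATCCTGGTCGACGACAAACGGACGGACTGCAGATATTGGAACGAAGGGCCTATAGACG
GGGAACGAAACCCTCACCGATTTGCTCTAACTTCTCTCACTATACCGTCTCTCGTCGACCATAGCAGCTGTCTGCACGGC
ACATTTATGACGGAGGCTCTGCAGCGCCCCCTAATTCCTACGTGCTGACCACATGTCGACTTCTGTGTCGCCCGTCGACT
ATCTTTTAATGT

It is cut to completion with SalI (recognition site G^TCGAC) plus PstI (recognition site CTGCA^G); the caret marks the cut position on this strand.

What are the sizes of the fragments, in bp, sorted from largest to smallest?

SalI sites (GTCGAC) start at positions 29, 134, 215, 234.
SalI cuts after the first base of each site, so after positions 29, 134, 215, 234.
PstI sites (CTGCAG) start at positions 49, 179.
PstI cuts after base 5 of each site (before the last base), so after positions 53, 183.
Combined cut positions: 29, 53, 134, 183, 215, 234.
Linear molecule, 6 cuts → 7 fragments:
  1–29 → 29 bp
  30–53 → 24 bp
  54–134 → 81 bp
  135–183 → 49 bp
  184–215 → 32 bp
  216–234 → 19 bp
  235–252 → 18 bp
Sorted largest to smallest: 81, 49, 32, 29, 24, 19, 18 bp.

81, 49, 32, 29, 24, 19, 18 bp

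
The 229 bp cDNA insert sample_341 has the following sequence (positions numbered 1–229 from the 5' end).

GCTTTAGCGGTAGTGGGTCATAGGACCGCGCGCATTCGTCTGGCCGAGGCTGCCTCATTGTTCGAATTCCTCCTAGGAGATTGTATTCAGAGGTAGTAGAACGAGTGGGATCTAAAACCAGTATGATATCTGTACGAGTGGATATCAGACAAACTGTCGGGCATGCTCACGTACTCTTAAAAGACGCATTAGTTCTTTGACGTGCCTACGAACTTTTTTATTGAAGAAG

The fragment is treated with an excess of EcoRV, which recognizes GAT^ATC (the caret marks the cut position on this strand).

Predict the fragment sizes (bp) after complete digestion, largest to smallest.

EcoRV sites (GATATC) start at positions 125, 141.
EcoRV cuts after base 3 of each site, so after positions 127, 143.
Linear molecule, 2 cuts → 3 fragments:
  1–127 → 127 bp
  128–143 → 16 bp
  144–229 → 86 bp
Sorted largest to smallest: 127, 86, 16 bp.

127, 86, 16 bp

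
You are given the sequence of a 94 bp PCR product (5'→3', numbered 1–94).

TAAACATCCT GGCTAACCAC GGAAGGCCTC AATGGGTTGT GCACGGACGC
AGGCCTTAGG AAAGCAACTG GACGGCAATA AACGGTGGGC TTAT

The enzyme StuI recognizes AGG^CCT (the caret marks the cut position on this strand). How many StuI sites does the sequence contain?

AGGCCT occurs starting at positions 24, 51.
StuI cuts at 2 sites.

2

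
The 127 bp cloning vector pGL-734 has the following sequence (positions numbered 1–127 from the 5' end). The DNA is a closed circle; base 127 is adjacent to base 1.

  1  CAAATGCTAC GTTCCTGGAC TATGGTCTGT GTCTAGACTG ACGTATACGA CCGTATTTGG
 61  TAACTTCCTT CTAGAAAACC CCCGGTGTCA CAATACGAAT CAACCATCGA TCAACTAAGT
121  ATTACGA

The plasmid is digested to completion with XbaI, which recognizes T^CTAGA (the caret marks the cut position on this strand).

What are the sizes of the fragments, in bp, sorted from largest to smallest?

89, 38 bp

XbaI sites (TCTAGA) start at positions 32, 70.
XbaI cuts after the first base of each site, so after positions 32, 70.
Circular molecule, 2 cuts → 2 fragments:
  33–70 → 38 bp
  71–127 then 1–32 → 57 + 32 = 89 bp
Sorted largest to smallest: 89, 38 bp.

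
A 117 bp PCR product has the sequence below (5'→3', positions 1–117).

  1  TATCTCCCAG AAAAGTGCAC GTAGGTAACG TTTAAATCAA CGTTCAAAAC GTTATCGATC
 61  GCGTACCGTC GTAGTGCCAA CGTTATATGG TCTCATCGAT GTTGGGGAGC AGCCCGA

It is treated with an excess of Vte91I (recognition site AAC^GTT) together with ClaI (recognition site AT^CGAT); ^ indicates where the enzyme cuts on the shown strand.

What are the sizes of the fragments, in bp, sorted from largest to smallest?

29, 26, 21, 15, 12, 9, 5 bp

Vte91I sites (AACGTT) start at positions 27, 39, 48, 79.
Vte91I cuts after base 3 of each site, so after positions 29, 41, 50, 81.
ClaI sites (ATCGAT) start at positions 54, 95.
ClaI cuts after base 2 of each site, so after positions 55, 96.
Combined cut positions: 29, 41, 50, 55, 81, 96.
Linear molecule, 6 cuts → 7 fragments:
  1–29 → 29 bp
  30–41 → 12 bp
  42–50 → 9 bp
  51–55 → 5 bp
  56–81 → 26 bp
  82–96 → 15 bp
  97–117 → 21 bp
Sorted largest to smallest: 29, 26, 21, 15, 12, 9, 5 bp.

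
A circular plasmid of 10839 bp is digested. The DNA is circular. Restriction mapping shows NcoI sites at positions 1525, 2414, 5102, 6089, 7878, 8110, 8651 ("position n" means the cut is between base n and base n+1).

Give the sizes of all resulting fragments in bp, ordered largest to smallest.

Circular molecule, 7 cuts → 7 fragments:
  2414 − 1525 = 889 bp
  5102 − 2414 = 2688 bp
  6089 − 5102 = 987 bp
  7878 − 6089 = 1789 bp
  8110 − 7878 = 232 bp
  8651 − 8110 = 541 bp
  wrap: 10839 − 8651 + 1525 = 3713 bp
Sorted largest to smallest: 3713, 2688, 1789, 987, 889, 541, 232 bp.

3713, 2688, 1789, 987, 889, 541, 232 bp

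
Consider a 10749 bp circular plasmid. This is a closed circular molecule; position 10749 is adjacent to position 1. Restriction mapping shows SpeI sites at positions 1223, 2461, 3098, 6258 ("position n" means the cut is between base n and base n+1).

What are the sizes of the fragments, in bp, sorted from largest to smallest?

5714, 3160, 1238, 637 bp

Circular molecule, 4 cuts → 4 fragments:
  2461 − 1223 = 1238 bp
  3098 − 2461 = 637 bp
  6258 − 3098 = 3160 bp
  wrap: 10749 − 6258 + 1223 = 5714 bp
Sorted largest to smallest: 5714, 3160, 1238, 637 bp.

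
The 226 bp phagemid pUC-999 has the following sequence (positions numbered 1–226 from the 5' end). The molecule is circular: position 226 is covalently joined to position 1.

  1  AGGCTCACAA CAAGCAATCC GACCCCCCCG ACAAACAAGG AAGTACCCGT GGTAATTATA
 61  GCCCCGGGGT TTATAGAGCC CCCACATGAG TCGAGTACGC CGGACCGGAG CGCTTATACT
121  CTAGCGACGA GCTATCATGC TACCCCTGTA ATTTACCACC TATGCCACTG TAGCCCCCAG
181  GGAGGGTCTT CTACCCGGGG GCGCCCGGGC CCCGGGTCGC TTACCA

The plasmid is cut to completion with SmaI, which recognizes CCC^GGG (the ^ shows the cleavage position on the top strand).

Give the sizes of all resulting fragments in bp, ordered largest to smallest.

131, 78, 10, 7 bp

SmaI sites (CCCGGG) start at positions 63, 194, 204, 211.
SmaI cuts after base 3 of each site, so after positions 65, 196, 206, 213.
Circular molecule, 4 cuts → 4 fragments:
  66–196 → 131 bp
  197–206 → 10 bp
  207–213 → 7 bp
  214–226 then 1–65 → 13 + 65 = 78 bp
Sorted largest to smallest: 131, 78, 10, 7 bp.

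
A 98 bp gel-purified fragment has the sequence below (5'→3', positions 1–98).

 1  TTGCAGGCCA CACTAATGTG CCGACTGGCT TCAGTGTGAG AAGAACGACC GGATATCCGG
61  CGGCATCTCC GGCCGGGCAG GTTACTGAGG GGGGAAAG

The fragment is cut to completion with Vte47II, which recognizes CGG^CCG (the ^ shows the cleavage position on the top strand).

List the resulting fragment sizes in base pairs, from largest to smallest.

The Vte47II site (CGGCCG) starts at position 70.
Vte47II cuts after base 3 of each site, so after position 72.
Linear molecule, 1 cut → 2 fragments:
  1–72 → 72 bp
  73–98 → 26 bp
Sorted largest to smallest: 72, 26 bp.

72, 26 bp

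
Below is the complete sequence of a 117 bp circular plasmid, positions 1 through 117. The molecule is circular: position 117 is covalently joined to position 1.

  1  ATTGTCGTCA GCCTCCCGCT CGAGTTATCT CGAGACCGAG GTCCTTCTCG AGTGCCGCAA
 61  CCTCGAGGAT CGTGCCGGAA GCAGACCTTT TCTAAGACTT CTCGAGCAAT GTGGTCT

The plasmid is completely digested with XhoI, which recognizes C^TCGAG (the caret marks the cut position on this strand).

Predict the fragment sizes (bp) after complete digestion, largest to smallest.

39, 35, 18, 15, 10 bp

XhoI sites (CTCGAG) start at positions 19, 29, 47, 62, 101.
XhoI cuts after the first base of each site, so after positions 19, 29, 47, 62, 101.
Circular molecule, 5 cuts → 5 fragments:
  20–29 → 10 bp
  30–47 → 18 bp
  48–62 → 15 bp
  63–101 → 39 bp
  102–117 then 1–19 → 16 + 19 = 35 bp
Sorted largest to smallest: 39, 35, 18, 15, 10 bp.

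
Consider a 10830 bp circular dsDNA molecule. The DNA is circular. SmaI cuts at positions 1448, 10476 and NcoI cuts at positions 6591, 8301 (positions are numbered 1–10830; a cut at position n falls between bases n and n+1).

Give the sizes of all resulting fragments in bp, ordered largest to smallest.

Combined cut positions (sorted): 1448, 6591, 8301, 10476.
Circular molecule, 4 cuts → 4 fragments:
  6591 − 1448 = 5143 bp
  8301 − 6591 = 1710 bp
  10476 − 8301 = 2175 bp
  wrap: 10830 − 10476 + 1448 = 1802 bp
Sorted largest to smallest: 5143, 2175, 1802, 1710 bp.

5143, 2175, 1802, 1710 bp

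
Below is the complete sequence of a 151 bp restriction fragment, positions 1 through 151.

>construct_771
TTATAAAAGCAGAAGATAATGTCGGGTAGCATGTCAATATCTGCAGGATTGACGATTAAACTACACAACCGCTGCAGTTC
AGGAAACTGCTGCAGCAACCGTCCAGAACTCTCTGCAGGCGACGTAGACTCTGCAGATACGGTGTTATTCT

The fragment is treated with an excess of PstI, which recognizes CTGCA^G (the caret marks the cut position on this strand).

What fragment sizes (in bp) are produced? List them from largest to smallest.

PstI sites (CTGCAG) start at positions 41, 72, 90, 113, 131.
PstI cuts after base 5 of each site (before the last base), so after positions 45, 76, 94, 117, 135.
Linear molecule, 5 cuts → 6 fragments:
  1–45 → 45 bp
  46–76 → 31 bp
  77–94 → 18 bp
  95–117 → 23 bp
  118–135 → 18 bp
  136–151 → 16 bp
Sorted largest to smallest: 45, 31, 23, 18, 18, 16 bp.

45, 31, 23, 18, 18, 16 bp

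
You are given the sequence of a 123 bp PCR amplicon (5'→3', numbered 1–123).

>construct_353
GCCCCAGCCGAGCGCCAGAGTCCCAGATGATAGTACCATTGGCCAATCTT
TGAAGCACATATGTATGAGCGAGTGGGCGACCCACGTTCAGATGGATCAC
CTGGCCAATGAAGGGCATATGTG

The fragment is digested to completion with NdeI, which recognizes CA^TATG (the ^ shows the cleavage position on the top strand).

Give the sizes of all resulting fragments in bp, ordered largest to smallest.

NdeI sites (CATATG) start at positions 58, 116.
NdeI cuts after base 2 of each site, so after positions 59, 117.
Linear molecule, 2 cuts → 3 fragments:
  1–59 → 59 bp
  60–117 → 58 bp
  118–123 → 6 bp
Sorted largest to smallest: 59, 58, 6 bp.

59, 58, 6 bp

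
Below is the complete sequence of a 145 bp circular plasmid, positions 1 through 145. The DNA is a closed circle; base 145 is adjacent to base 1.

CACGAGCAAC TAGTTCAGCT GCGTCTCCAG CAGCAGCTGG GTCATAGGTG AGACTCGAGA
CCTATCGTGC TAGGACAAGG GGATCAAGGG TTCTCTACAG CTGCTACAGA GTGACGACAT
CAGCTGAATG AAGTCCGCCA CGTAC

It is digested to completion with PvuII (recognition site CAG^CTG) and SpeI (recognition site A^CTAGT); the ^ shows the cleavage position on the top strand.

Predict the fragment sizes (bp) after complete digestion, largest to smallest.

64, 31, 23, 18, 9 bp

PvuII sites (CAGCTG) start at positions 16, 34, 98, 121.
PvuII cuts after base 3 of each site, so after positions 18, 36, 100, 123.
The SpeI site (ACTAGT) starts at position 9.
SpeI cuts after the first base of each site, so after position 9.
Combined cut positions: 9, 18, 36, 100, 123.
Circular molecule, 5 cuts → 5 fragments:
  10–18 → 9 bp
  19–36 → 18 bp
  37–100 → 64 bp
  101–123 → 23 bp
  124–145 then 1–9 → 22 + 9 = 31 bp
Sorted largest to smallest: 64, 31, 23, 18, 9 bp.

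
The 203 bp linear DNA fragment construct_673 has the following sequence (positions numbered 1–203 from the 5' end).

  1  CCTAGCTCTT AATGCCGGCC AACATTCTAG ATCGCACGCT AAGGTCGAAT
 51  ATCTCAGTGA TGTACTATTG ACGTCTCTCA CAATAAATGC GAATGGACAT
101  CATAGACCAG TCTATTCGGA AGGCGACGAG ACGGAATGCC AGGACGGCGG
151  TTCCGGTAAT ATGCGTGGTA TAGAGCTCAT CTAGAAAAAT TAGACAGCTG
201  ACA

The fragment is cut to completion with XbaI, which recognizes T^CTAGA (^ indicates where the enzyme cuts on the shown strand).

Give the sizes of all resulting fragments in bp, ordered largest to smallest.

154, 26, 23 bp

XbaI sites (TCTAGA) start at positions 26, 180.
XbaI cuts after the first base of each site, so after positions 26, 180.
Linear molecule, 2 cuts → 3 fragments:
  1–26 → 26 bp
  27–180 → 154 bp
  181–203 → 23 bp
Sorted largest to smallest: 154, 26, 23 bp.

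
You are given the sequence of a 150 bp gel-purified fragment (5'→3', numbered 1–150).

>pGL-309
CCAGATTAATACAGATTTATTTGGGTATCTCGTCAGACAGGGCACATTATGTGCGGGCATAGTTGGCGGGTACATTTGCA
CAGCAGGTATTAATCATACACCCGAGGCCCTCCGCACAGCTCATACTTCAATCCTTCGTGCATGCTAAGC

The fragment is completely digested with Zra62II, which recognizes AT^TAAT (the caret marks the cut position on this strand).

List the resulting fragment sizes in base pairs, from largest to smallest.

Zra62II sites (ATTAAT) start at positions 5, 89.
Zra62II cuts after base 2 of each site, so after positions 6, 90.
Linear molecule, 2 cuts → 3 fragments:
  1–6 → 6 bp
  7–90 → 84 bp
  91–150 → 60 bp
Sorted largest to smallest: 84, 60, 6 bp.

84, 60, 6 bp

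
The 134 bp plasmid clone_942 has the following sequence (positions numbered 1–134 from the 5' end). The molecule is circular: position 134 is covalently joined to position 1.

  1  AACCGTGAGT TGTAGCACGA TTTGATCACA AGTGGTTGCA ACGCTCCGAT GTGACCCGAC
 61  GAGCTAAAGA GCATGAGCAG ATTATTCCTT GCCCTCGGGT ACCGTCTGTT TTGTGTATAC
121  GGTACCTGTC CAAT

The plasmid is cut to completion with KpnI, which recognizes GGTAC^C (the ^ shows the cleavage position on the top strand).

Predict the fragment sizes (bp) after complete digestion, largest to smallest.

KpnI sites (GGTACC) start at positions 98, 121.
KpnI cuts after base 5 of each site (before the last base), so after positions 102, 125.
Circular molecule, 2 cuts → 2 fragments:
  103–125 → 23 bp
  126–134 then 1–102 → 9 + 102 = 111 bp
Sorted largest to smallest: 111, 23 bp.

111, 23 bp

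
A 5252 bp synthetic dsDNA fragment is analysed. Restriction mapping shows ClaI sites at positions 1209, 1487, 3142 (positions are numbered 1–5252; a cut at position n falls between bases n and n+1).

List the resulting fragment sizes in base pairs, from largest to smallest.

Linear molecule, 3 cuts → 4 fragments:
  1209 − 0 = 1209 bp
  1487 − 1209 = 278 bp
  3142 − 1487 = 1655 bp
  5252 − 3142 = 2110 bp
Sorted largest to smallest: 2110, 1655, 1209, 278 bp.

2110, 1655, 1209, 278 bp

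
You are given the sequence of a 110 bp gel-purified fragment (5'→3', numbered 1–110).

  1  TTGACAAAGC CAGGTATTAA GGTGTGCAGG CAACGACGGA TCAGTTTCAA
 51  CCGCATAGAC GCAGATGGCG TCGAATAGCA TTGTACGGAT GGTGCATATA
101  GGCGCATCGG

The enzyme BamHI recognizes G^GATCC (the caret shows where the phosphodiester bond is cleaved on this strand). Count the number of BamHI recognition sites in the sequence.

0

No occurrence of GGATCC is present in the sequence.
BamHI does not cut: 0 sites.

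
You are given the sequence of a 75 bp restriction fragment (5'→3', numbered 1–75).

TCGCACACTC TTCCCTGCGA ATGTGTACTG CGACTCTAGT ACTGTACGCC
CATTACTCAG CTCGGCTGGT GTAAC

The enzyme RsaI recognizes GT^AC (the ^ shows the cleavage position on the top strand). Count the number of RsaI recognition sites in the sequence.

GTAC occurs starting at positions 25, 39, 44.
RsaI cuts at 3 sites.

3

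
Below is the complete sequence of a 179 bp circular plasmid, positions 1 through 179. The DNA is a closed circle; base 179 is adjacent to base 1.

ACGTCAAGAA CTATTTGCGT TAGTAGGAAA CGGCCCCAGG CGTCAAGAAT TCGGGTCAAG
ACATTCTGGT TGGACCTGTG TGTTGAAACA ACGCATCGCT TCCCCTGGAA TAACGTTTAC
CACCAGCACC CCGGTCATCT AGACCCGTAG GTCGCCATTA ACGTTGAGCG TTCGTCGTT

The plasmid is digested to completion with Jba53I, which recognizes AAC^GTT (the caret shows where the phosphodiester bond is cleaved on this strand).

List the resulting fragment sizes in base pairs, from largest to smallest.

Jba53I sites (AACGTT) start at positions 112, 160.
Jba53I cuts after base 3 of each site, so after positions 114, 162.
Circular molecule, 2 cuts → 2 fragments:
  115–162 → 48 bp
  163–179 then 1–114 → 17 + 114 = 131 bp
Sorted largest to smallest: 131, 48 bp.

131, 48 bp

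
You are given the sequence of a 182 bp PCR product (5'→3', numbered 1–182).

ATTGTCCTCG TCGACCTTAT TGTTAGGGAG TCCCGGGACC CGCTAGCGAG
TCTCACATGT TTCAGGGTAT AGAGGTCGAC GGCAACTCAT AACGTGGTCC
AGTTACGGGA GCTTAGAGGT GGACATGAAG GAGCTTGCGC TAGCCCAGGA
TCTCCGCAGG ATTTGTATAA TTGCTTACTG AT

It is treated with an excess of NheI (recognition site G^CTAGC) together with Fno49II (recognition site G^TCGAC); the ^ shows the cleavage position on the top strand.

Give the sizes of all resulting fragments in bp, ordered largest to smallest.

NheI sites (GCTAGC) start at positions 42, 139.
NheI cuts after the first base of each site, so after positions 42, 139.
Fno49II sites (GTCGAC) start at positions 10, 75.
Fno49II cuts after the first base of each site, so after positions 10, 75.
Combined cut positions: 10, 42, 75, 139.
Linear molecule, 4 cuts → 5 fragments:
  1–10 → 10 bp
  11–42 → 32 bp
  43–75 → 33 bp
  76–139 → 64 bp
  140–182 → 43 bp
Sorted largest to smallest: 64, 43, 33, 32, 10 bp.

64, 43, 33, 32, 10 bp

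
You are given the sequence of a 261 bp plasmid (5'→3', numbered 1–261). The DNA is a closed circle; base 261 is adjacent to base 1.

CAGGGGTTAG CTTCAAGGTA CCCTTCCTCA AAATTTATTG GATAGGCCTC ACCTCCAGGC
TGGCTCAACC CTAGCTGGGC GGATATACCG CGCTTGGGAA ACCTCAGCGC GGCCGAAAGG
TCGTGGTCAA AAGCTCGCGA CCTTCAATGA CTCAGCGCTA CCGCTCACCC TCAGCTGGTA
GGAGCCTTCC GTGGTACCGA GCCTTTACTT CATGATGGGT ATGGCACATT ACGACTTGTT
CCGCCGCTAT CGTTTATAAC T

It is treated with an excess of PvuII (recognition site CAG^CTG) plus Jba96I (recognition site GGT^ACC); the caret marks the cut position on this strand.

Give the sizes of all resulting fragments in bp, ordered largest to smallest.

155, 85, 21 bp

The PvuII site (CAGCTG) starts at position 172.
PvuII cuts after base 3 of each site, so after position 174.
Jba96I sites (GGTACC) start at positions 17, 193.
Jba96I cuts after base 3 of each site, so after positions 19, 195.
Combined cut positions: 19, 174, 195.
Circular molecule, 3 cuts → 3 fragments:
  20–174 → 155 bp
  175–195 → 21 bp
  196–261 then 1–19 → 66 + 19 = 85 bp
Sorted largest to smallest: 155, 85, 21 bp.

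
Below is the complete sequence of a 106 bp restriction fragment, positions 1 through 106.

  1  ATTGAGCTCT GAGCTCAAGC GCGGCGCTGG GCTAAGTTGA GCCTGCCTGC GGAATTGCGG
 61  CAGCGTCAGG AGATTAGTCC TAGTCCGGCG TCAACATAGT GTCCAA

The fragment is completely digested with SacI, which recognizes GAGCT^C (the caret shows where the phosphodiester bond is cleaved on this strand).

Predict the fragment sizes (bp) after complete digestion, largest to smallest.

SacI sites (GAGCTC) start at positions 4, 11.
SacI cuts after base 5 of each site (before the last base), so after positions 8, 15.
Linear molecule, 2 cuts → 3 fragments:
  1–8 → 8 bp
  9–15 → 7 bp
  16–106 → 91 bp
Sorted largest to smallest: 91, 8, 7 bp.

91, 8, 7 bp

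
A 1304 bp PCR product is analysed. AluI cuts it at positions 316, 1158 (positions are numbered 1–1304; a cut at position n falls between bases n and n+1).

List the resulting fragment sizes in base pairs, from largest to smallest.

842, 316, 146 bp

Linear molecule, 2 cuts → 3 fragments:
  316 − 0 = 316 bp
  1158 − 316 = 842 bp
  1304 − 1158 = 146 bp
Sorted largest to smallest: 842, 316, 146 bp.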